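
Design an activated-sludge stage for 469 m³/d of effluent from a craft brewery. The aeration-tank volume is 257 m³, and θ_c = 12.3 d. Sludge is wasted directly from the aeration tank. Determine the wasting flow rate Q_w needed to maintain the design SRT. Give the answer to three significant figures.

Q_w ≈ 20.9 m³/d

For wasting at MLVSS concentration, Q_w = V/θ_c = 257.0/12.3 = 20.89 m³/d.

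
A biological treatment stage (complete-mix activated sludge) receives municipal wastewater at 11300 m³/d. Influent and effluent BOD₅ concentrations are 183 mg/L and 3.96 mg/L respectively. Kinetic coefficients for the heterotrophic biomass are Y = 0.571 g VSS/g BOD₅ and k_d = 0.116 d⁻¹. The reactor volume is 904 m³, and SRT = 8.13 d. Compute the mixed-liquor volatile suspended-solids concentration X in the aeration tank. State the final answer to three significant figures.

X ≈ 5350 mg/L

Solving the biomass balance for X: X = Y Q (S₀−S) θ_c / [V (1+k_d θ_c)] = 0.571 × 11300 × (183 − 3.96) × 8.13 / [904 × (1 + 0.116 × 8.13)] = 5347 mg/L.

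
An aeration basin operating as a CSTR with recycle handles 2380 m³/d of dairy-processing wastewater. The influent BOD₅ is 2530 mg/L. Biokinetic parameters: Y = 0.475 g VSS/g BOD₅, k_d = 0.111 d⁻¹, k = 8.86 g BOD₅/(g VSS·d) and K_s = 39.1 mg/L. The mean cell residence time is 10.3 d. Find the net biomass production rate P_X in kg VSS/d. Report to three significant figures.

Effluent substrate depends only on kinetics and SRT: S = K_s(1 + k_d θ_c) / [θ_c(Yk − k_d) − 1] = 39.1 × (1 + 0.111 × 10.3) / [10.3 × (0.475 × 8.86 − 0.111) − 1] = 83.80 / 41.20 = 2.034 mg/L.
Correct the yield for decay: Y_obs = Y/(1 + k_d θ_c) = 0.475 / (1 + 0.111 × 10.3) = 0.475 / 2.143 = 0.2216.
ΔS = 2530 − 2.03 = 2528 mg/L, so the substrate removal rate is 2380 × 2528/1000 = 6017 kg BOD₅/d.
So the net sludge growth is P_X = 0.2216 × 6017 = 1333 kg VSS/d.

P_X ≈ 1330 kg VSS/d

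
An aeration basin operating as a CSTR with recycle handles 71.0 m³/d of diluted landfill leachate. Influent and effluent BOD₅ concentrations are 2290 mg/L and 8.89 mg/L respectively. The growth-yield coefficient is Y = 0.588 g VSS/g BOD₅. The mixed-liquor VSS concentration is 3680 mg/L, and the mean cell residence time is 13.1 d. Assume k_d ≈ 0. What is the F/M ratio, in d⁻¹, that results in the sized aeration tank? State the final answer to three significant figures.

F/M ≈ 0.130 d⁻¹

Biomass mass balance (decay neglected): V·X = Y·Q·(S₀ − S)·θ_c, so V = 0.588 × 71.0 × (2290 − 8.89) × 13.1 / 3680 = 339.0 m³.
Food-to-microorganism ratio F/M = Q S₀ / (V X) = 71.0 × 2290 / (339.0 × 3680) = 0.1303 d⁻¹.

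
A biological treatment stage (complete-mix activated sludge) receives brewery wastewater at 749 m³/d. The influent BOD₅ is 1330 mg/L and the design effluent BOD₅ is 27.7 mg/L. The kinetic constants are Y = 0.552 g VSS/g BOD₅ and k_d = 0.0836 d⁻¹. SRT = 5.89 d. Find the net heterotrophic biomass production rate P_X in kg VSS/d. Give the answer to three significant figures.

The observed yield is Y_obs = Y/(1 + k_d·θ_c) = 0.552 / (1 + 0.0836 × 5.89) = 0.552 / 1.492 = 0.3699 g VSS per g BOD₅ removed.
Mass of BOD₅ removed per day: Q(S₀ − S) = 749 × 1302 g/m³ = 975.4 kg/d.
Net biomass production P_X = Y_obs × Q·(S₀ − S) = 0.3699 × 975.4 = 360.8 kg VSS/d.

P_X ≈ 361 kg VSS/d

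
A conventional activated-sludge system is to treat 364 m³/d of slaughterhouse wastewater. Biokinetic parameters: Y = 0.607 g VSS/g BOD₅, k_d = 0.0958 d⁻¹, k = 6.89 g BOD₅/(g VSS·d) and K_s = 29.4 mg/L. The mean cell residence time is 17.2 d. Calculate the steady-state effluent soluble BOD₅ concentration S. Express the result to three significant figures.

S ≈ 1.12 mg/L

Effluent substrate depends only on kinetics and SRT: S = K_s(1 + k_d θ_c) / [θ_c(Yk − k_d) − 1] = 29.4 × (1 + 0.0958 × 17.2) / [17.2 × (0.607 × 6.89 − 0.0958) − 1] = 77.84 / 69.29 = 1.124 mg/L.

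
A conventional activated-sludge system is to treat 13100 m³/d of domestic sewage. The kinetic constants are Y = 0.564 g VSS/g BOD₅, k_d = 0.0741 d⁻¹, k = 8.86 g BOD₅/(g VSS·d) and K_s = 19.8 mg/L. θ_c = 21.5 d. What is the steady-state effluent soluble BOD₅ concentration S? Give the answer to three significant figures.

From the Monod/SRT balance for a CMAS, S = K_s·(1+k_d θ_c)/[θ_c·(Y k − k_d) − 1] = 19.8 × (1 + 0.0741 × 21.5) / [21.5 × (0.564 × 8.86 − 0.0741) − 1] = 51.34 / 104.8 = 0.4897 mg/L.

S ≈ 0.490 mg/L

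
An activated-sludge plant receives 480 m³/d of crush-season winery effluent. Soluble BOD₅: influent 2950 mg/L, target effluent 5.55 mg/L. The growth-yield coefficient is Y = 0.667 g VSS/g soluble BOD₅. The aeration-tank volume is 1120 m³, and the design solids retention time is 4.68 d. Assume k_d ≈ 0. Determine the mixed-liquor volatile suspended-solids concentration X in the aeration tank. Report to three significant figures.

X ≈ 3940 mg/L

X = Y·Q·ΔS·θ_c / V = 0.667 × 480 × (2950 − 5.55) × 4.68 / 1120 = 3939 mg/L.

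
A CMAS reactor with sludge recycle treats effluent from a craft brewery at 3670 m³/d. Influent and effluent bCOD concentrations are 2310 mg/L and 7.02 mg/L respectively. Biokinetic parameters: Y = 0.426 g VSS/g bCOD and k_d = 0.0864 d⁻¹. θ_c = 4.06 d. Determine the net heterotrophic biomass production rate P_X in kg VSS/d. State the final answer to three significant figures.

P_X ≈ 2670 kg VSS/d

The observed yield is Y_obs = Y/(1 + k_d·θ_c) = 0.426 / (1 + 0.0864 × 4.06) = 0.426 / 1.351 = 0.3154 g VSS per g bCOD removed.
ΔS = 2310 − 7.02 = 2303 mg/L, so the substrate removal rate is 3670 × 2303/1000 = 8452 kg bCOD/d.
So the net sludge growth is P_X = 0.3154 × 8452 = 2666 kg VSS/d.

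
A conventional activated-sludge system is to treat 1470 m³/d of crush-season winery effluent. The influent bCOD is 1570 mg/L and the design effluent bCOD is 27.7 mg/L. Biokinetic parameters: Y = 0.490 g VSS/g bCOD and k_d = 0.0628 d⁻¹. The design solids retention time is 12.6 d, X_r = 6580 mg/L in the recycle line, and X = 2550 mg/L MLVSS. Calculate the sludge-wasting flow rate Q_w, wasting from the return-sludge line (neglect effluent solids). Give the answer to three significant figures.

From the SRT design equation V = Y Q (S₀−S) θ_c / [X (1 + k_d θ_c)] = 0.490 × 1470 × (1570 − 27.7) × 12.6 / [2550 × (1 + 0.0628 × 12.6)] = 1.4×10^7 / 4568 = 3064 m³.
Q_w = (V·X)/(θ_c X_r) = 3064 × 2550 / (12.6 × 6580) = 94.25 m³/d.

Q_w ≈ 94.3 m³/d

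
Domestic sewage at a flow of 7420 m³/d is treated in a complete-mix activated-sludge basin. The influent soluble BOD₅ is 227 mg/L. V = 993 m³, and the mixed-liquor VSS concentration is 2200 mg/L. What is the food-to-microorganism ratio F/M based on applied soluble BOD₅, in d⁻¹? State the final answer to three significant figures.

F/M ≈ 0.771 d⁻¹

Food-to-microorganism ratio F/M = Q S₀ / (V X) = 7420 × 227 / (993.0 × 2200) = 0.7710 d⁻¹.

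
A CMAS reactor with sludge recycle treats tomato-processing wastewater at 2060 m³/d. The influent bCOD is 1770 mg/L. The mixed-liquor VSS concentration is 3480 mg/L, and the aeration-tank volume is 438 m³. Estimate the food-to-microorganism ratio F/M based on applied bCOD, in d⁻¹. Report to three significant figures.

F/M = Q·S₀ / (V·X) = 2060 × 1770 / (438.0 × 3480) = 2.392 g bCOD·(g VSS·d)⁻¹.

F/M ≈ 2.39 d⁻¹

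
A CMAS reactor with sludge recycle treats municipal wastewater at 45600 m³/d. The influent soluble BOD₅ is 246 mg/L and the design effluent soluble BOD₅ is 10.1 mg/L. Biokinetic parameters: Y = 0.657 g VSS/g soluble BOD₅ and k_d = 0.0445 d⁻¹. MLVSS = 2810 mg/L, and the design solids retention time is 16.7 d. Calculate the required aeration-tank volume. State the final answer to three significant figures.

V ≈ 24100 m³

From the SRT design equation V = Y Q (S₀−S) θ_c / [X (1 + k_d θ_c)] = 0.657 × 45600 × (246 − 10.1) × 16.7 / [2810 × (1 + 0.0445 × 16.7)] = 1.18×10^8 / 4898 = 24095 m³.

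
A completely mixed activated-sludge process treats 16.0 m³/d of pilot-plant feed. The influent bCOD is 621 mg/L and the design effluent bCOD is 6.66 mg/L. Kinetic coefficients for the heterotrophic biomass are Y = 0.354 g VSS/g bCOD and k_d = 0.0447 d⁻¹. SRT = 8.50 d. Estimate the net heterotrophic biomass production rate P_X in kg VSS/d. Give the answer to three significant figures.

P_X ≈ 2.52 kg VSS/d

Correct the yield for decay: Y_obs = Y/(1 + k_d θ_c) = 0.354 / (1 + 0.0447 × 8.50) = 0.354 / 1.380 = 0.2565.
Mass of bCOD removed per day: Q(S₀ − S) = 16.0 × 614.3 g/m³ = 9.829 kg/d.
Biomass produced: P_X = Y_obs·Q·ΔS = 0.2565 × 9.829 ≈ 2.522 kg VSS/d.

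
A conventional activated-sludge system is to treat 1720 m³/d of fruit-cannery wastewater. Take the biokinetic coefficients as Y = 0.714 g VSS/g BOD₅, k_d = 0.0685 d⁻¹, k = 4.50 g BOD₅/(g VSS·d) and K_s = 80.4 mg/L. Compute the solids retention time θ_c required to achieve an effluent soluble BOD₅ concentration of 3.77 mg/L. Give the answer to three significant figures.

θ_c ≈ 13.3 d

At the target effluent, Y k S/(K_s+S) = 0.714×4.50×3.77/84.17 = 0.1439 d⁻¹.
θ_c = 1/(μ − k_d) = 1/(0.1439 − 0.0685) = 1/0.07541 = 13.26 d.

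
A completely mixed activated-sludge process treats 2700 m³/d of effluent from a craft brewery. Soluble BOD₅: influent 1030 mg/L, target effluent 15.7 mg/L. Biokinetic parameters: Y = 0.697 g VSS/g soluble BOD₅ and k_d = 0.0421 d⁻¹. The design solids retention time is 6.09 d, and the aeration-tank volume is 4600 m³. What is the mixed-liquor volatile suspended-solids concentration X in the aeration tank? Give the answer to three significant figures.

X ≈ 2010 mg/L

Solving the biomass balance for X: X = Y Q (S₀−S) θ_c / [V (1+k_d θ_c)] = 0.697 × 2700 × (1030 − 15.7) × 6.09 / [4600 × (1 + 0.0421 × 6.09)] = 2011 mg/L.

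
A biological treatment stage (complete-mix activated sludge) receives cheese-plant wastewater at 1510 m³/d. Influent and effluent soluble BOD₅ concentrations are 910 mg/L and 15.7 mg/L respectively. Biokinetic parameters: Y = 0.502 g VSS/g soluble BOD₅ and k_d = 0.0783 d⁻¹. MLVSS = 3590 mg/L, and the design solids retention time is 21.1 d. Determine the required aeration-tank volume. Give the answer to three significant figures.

From the SRT design equation V = Y Q (S₀−S) θ_c / [X (1 + k_d θ_c)] = 0.502 × 1510 × (910 − 15.7) × 21.1 / [3590 × (1 + 0.0783 × 21.1)] = 1.43×10^7 / 9521 = 1502 m³.

V ≈ 1500 m³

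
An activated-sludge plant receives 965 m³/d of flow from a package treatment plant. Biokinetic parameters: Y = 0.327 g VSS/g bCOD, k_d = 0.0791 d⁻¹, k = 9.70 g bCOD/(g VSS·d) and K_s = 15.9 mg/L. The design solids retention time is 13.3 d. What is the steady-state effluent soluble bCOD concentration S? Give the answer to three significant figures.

Effluent substrate depends only on kinetics and SRT: S = K_s(1 + k_d θ_c) / [θ_c(Yk − k_d) − 1] = 15.9 × (1 + 0.0791 × 13.3) / [13.3 × (0.327 × 9.70 − 0.0791) − 1] = 32.63 / 40.13 = 0.8130 mg/L.

S ≈ 0.813 mg/L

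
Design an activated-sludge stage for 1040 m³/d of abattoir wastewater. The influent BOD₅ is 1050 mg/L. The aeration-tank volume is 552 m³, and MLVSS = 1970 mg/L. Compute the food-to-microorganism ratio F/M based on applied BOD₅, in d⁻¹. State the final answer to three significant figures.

F/M = Q·S₀ / (V·X) = 1040 × 1050 / (552.0 × 1970) = 1.004 g BOD₅·(g VSS·d)⁻¹.

F/M ≈ 1.00 d⁻¹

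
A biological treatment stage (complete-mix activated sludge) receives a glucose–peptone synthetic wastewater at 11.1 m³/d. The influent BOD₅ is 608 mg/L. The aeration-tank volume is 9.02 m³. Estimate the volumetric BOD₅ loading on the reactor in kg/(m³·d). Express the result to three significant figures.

L_v ≈ 0.748 kg BOD₅/(m³·d)

L_v = Q S₀ / V = 11.1 × 608 × 10⁻³ / 9.020 = 0.7482 kg/(m³·d).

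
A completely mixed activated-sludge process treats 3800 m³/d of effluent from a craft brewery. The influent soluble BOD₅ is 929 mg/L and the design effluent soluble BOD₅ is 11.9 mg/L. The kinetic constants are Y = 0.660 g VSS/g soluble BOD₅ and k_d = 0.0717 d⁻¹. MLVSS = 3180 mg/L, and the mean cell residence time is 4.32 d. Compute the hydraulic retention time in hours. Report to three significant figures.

Steady-state biomass mass balance: V·X·(1 + k_d·θ_c) = Y·Q·(S₀ − S)·θ_c, so V = 0.660 × 3800 × (929 − 11.9) × 4.32 / [3180 × (1 + 0.0717 × 4.32)] = 9.94×10^6 / 4165 = 2386 m³.
HRT = V/Q = 2386 m³ / 3800 m³·d⁻¹ = 0.6278 d × 24 = 15.07 h.

τ ≈ 15.1 h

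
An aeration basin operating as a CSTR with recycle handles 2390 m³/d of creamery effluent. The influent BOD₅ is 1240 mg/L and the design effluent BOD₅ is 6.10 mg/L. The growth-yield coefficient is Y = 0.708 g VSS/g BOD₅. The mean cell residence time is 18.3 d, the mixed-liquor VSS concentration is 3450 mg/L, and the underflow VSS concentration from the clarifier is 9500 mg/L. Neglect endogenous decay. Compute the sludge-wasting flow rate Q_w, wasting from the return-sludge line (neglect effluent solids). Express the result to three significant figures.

Q_w ≈ 220 m³/d

Biomass mass balance (decay neglected): V·X = Y·Q·(S₀ − S)·θ_c, so V = 0.708 × 2390 × (1240 − 6.10) × 18.3 / 3450 = 11075 m³.
Wasting from the return line (neglecting effluent solids): Q_w = V·X / (θ_c·X_r) = 11075 × 3450 / (18.3 × 9500) = 219.8 m³/d.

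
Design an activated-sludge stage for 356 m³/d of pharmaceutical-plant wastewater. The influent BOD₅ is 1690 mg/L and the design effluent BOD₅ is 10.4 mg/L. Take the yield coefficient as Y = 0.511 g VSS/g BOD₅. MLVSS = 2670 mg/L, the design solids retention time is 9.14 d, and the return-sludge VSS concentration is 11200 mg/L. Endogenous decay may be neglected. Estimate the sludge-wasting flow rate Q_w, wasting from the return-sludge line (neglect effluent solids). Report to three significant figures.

V·X = Y·Q·ΔS·θ_c gives V = 0.511 × 356 × (1690 − 10.4) × 9.14 / 2670 = 1046 m³.
Q_w = (V·X)/(θ_c X_r) = 1046 × 2670 / (9.14 × 11200) = 27.28 m³/d.

Q_w ≈ 27.3 m³/d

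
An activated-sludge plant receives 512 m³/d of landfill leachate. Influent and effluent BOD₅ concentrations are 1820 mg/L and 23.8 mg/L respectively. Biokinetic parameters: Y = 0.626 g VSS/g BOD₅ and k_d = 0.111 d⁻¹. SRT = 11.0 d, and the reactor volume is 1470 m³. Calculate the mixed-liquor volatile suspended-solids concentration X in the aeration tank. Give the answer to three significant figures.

X ≈ 1940 mg/L

X = Y·Q·ΔS·θ_c / [V·(1 + k_d θ_c)] = 0.626 × 512 × (1820 − 23.8) × 11.0 / [1470 × (1 + 0.111 × 11.0)] = 1940 mg/L.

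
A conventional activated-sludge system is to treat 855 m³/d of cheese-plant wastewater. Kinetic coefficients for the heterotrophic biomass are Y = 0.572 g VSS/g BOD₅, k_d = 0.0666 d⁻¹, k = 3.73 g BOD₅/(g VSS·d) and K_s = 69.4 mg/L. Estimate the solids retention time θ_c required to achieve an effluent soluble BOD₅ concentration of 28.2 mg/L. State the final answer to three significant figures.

θ_c ≈ 1.82 d

From 1/θ_c = Y·k·S/(K_s + S) − k_d: Y·k·S/(K_s+S) = 0.572 × 3.73 × 28.2 / (69.4 + 28.2) = 0.6165 d⁻¹.
1/θ_c = 0.6165 − 0.0666 = 0.5499 d⁻¹, so θ_c = 1.819 d.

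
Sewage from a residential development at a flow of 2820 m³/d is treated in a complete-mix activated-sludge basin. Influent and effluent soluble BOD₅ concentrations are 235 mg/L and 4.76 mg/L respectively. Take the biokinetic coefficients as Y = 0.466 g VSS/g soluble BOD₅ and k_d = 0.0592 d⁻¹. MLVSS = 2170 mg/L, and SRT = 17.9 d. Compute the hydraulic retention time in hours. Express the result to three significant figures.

From the SRT design equation V = Y Q (S₀−S) θ_c / [X (1 + k_d θ_c)] = 0.466 × 2820 × (235 − 4.76) × 17.9 / [2170 × (1 + 0.0592 × 17.9)] = 5.42×10^6 / 4470 = 1212 m³.
Hydraulic retention time τ = V/Q = 1212 / 2820 = 0.4297 d = 10.31 h.

τ ≈ 10.3 h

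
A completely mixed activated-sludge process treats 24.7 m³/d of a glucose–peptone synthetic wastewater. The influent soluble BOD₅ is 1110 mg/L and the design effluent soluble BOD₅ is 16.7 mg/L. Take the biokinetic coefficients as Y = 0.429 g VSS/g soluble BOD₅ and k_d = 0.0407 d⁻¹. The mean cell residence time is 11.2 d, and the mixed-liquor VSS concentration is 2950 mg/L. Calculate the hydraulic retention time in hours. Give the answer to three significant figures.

From the SRT design equation V = Y Q (S₀−S) θ_c / [X (1 + k_d θ_c)] = 0.429 × 24.7 × (1110 − 16.7) × 11.2 / [2950 × (1 + 0.0407 × 11.2)] = 1.3×10^5 / 4295 = 30.21 m³.
Hydraulic retention time τ = V/Q = 30.21 / 24.7 = 1.223 d = 29.36 h.

τ ≈ 29.4 h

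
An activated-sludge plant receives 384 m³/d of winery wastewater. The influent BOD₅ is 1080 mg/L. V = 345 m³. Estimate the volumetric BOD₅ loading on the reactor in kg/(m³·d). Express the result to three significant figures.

L_v ≈ 1.20 kg BOD₅/(m³·d)

L_v = Q S₀ / V = 384 × 1080 × 10⁻³ / 345.0 = 1.202 kg/(m³·d).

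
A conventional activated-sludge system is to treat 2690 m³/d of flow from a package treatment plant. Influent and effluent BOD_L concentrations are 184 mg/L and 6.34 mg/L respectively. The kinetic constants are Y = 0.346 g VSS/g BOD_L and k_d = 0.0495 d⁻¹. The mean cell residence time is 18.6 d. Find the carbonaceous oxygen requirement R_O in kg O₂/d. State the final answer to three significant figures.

The observed yield is Y_obs = Y/(1 + k_d·θ_c) = 0.346 / (1 + 0.0495 × 18.6) = 0.346 / 1.921 = 0.1801 g VSS per g BOD_L removed.
ΔS = 184 − 6.34 = 177.7 mg/L, so the substrate removal rate is 2690 × 177.7/1000 = 477.9 kg BOD_L/d.
Net sludge production P_X = 0.1801 × 477.9 = 86.09 kg VSS/d.
Carbonaceous O₂ demand = substrate oxidised − cell-mass equivalent = 477.9 − 1.42 × 86.09 = 355.7 kg O₂/d.

R_O ≈ 356 kg O₂/d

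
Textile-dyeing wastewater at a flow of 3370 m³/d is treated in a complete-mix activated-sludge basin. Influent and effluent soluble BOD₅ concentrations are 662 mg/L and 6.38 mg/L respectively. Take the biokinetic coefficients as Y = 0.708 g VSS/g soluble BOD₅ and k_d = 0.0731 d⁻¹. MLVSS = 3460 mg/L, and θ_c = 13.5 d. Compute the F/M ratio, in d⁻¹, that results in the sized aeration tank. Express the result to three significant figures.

F/M ≈ 0.210 d⁻¹

Rearranging the biomass balance for a CMAS with decay, V = Y·Q·ΔS·θ_c / [X·(1+k_d θ_c)] = 0.708 × 3370 × (662 − 6.38) × 13.5 / [3460 × (1 + 0.0731 × 13.5)] = 2.11×10^7 / 6875 = 3072 m³.
Food-to-microorganism ratio F/M = Q S₀ / (V X) = 3370 × 662 / (3072 × 3460) = 0.2099 d⁻¹.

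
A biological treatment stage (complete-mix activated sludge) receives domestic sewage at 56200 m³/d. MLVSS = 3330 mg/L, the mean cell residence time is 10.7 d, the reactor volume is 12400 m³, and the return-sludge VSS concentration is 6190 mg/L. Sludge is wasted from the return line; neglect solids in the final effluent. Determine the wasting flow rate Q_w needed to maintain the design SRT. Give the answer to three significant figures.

Wasting from the return line (neglecting effluent solids): Q_w = V·X / (θ_c·X_r) = 12400 × 3330 / (10.7 × 6190) = 623.4 m³/d.

Q_w ≈ 623 m³/d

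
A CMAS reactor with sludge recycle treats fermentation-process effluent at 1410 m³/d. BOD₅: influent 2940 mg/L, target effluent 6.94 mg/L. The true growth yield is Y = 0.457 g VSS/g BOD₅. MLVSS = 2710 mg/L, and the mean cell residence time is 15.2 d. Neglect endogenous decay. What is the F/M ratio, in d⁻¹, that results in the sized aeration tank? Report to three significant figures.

V·X = Y·Q·ΔS·θ_c gives V = 0.457 × 1410 × (2940 − 6.94) × 15.2 / 2710 = 10601 m³.
F/M = Q·S₀ / (V·X) = 1410 × 2940 / (10601 × 2710) = 0.1443 g BOD₅·(g VSS·d)⁻¹.

F/M ≈ 0.144 d⁻¹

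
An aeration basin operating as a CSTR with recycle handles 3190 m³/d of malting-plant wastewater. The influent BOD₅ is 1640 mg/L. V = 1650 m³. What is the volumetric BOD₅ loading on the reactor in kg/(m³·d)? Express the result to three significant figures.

Applied BOD₅ load per unit volume = Q·S₀/V = (3190 × 1640/1000)/1650 = 3.171 kg BOD₅·m⁻³·d⁻¹.

L_v ≈ 3.17 kg BOD₅/(m³·d)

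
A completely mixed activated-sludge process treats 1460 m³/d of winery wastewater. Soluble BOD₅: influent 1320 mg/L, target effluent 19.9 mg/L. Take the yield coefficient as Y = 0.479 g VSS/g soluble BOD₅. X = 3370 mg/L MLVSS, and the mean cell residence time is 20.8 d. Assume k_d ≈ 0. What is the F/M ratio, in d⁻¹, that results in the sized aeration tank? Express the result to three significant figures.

F/M ≈ 0.102 d⁻¹

With k_d = 0 the design equation reduces to V = Y Q (S₀−S) θ_c / X = 0.479 × 1460 × (1320 − 19.9) × 20.8 / 3370 = 5612 m³.
Food-to-microorganism ratio F/M = Q S₀ / (V X) = 1460 × 1320 / (5612 × 3370) = 0.1019 d⁻¹.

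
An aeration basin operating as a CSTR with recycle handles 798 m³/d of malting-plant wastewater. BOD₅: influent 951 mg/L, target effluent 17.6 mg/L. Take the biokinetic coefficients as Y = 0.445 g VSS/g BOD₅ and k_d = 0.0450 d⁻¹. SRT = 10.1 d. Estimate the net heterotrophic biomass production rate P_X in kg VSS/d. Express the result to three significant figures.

P_X ≈ 228 kg VSS/d

Correct the yield for decay: Y_obs = Y/(1 + k_d θ_c) = 0.445 / (1 + 0.0450 × 10.1) = 0.445 / 1.454 = 0.3059.
Substrate removed = Q·(S₀ − S) = 798 m³/d × (951 − 17.6) g/m³ = 7.45×10^5 g/d = 744.9 kg/d.
So the net sludge growth is P_X = 0.3059 × 744.9 = 227.9 kg VSS/d.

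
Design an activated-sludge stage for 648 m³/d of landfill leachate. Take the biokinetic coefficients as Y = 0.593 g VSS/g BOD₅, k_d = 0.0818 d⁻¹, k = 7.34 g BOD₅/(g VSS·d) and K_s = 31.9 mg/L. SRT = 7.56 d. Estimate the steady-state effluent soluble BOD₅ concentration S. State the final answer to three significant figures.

From the Monod/SRT balance for a CMAS, S = K_s·(1+k_d θ_c)/[θ_c·(Y k − k_d) − 1] = 31.9 × (1 + 0.0818 × 7.56) / [7.56 × (0.593 × 7.34 − 0.0818) − 1] = 51.63 / 31.29 = 1.650 mg/L.

S ≈ 1.65 mg/L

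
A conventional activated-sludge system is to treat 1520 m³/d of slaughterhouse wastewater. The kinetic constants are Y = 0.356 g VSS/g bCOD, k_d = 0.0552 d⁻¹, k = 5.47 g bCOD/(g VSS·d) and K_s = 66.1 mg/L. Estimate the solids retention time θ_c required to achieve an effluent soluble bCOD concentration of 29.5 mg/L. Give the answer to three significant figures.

θ_c ≈ 1.83 d

Specific growth rate at S = 29.5 mg/L: μ = YkS/(K_s+S) = 0.356·5.47·29.5/(66.1+29.5) = 0.6009 d⁻¹.
1/θ_c = 0.6009 − 0.0552 = 0.5457 d⁻¹, so θ_c = 1.833 d.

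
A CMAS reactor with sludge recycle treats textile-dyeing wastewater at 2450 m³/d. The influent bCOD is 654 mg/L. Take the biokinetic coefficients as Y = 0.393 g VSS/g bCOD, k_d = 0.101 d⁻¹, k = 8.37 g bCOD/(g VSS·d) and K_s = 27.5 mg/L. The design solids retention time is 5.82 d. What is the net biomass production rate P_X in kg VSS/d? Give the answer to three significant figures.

P_X ≈ 395 kg VSS/d

Effluent substrate depends only on kinetics and SRT: S = K_s(1 + k_d θ_c) / [θ_c(Yk − k_d) − 1] = 27.5 × (1 + 0.101 × 5.82) / [5.82 × (0.393 × 8.37 − 0.101) − 1] = 43.67 / 17.56 = 2.487 mg/L.
Correct the yield for decay: Y_obs = Y/(1 + k_d θ_c) = 0.393 / (1 + 0.101 × 5.82) = 0.393 / 1.588 = 0.2475.
ΔS = 654 − 2.49 = 651.5 mg/L, so the substrate removal rate is 2450 × 651.5/1000 = 1596 kg bCOD/d.
Biomass produced: P_X = Y_obs·Q·ΔS = 0.2475 × 1596 ≈ 395.1 kg VSS/d.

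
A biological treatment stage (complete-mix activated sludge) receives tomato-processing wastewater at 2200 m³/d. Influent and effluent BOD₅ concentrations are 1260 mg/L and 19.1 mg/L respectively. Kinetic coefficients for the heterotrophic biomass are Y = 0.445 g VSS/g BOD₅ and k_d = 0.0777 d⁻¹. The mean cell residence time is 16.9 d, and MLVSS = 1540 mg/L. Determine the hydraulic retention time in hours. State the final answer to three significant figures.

Rearranging the biomass balance for a CMAS with decay, V = Y·Q·ΔS·θ_c / [X·(1+k_d θ_c)] = 0.445 × 2200 × (1260 − 19.1) × 16.9 / [1540 × (1 + 0.0777 × 16.9)] = 2.05×10^7 / 3562 = 5763 m³.
τ = V/Q = 5763/2200 = 2.620 d, or 62.87 h.

τ ≈ 62.9 h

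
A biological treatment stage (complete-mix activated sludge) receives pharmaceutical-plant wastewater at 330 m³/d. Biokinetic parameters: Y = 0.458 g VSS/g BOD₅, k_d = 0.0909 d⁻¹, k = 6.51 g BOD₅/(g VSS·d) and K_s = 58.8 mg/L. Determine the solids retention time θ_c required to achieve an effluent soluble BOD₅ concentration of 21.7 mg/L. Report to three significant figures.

From 1/θ_c = Y·k·S/(K_s + S) − k_d: Y·k·S/(K_s+S) = 0.458 × 6.51 × 21.7 / (58.8 + 21.7) = 0.8037 d⁻¹.
1/θ_c = 0.8037 − 0.0909 = 0.7128 d⁻¹, so θ_c = 1.403 d.

θ_c ≈ 1.40 d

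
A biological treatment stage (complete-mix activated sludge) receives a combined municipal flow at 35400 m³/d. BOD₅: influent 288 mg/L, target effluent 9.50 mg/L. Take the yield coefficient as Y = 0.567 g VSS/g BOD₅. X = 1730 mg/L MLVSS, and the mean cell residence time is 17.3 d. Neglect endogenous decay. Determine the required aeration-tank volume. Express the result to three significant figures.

V ≈ 55900 m³

With k_d = 0 the design equation reduces to V = Y Q (S₀−S) θ_c / X = 0.567 × 35400 × (288 − 9.50) × 17.3 / 1730 = 55900 m³.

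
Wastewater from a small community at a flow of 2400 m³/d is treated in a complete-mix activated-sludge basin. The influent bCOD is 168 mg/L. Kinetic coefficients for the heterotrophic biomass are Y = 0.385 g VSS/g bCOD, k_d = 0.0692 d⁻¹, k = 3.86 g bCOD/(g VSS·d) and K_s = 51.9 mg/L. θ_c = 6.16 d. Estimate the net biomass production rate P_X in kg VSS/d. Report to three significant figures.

P_X ≈ 103 kg VSS/d

For a completely mixed reactor with recycle the Lawrence–McCarty relation gives S = K_s·(1 + k_d·θ_c) / [θ_c·(Y·k − k_d) − 1] = 51.9 × (1 + 0.0692 × 6.16) / [6.16 × (0.385 × 3.86 − 0.0692) − 1] = 74.02 / 7.728 = 9.578 mg/L.
Y_obs = Y / (1 + k_d θ_c) = 0.385 / (1 + 0.0692 × 6.16) = 0.385 / 1.426 = 0.2699.
Q·(S₀ − S) = 2400 × (168 − 9.58) × 10⁻³ = 380.2 kg/d removed.
So the net sludge growth is P_X = 0.2699 × 380.2 = 102.6 kg VSS/d.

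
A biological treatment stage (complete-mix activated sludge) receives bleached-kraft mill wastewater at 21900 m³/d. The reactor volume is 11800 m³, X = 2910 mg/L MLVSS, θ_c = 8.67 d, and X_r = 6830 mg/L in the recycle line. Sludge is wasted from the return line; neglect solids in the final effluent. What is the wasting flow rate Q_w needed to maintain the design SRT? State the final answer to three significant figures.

Q_w ≈ 580 m³/d

Wasting from the return line (neglecting effluent solids): Q_w = V·X / (θ_c·X_r) = 11800 × 2910 / (8.67 × 6830) = 579.9 m³/d.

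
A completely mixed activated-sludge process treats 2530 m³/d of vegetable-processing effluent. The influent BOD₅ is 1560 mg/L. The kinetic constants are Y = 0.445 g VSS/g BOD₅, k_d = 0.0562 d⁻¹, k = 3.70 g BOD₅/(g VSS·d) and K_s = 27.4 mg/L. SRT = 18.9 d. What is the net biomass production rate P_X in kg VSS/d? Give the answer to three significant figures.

For a completely mixed reactor with recycle the Lawrence–McCarty relation gives S = K_s·(1 + k_d·θ_c) / [θ_c·(Y·k − k_d) − 1] = 27.4 × (1 + 0.0562 × 18.9) / [18.9 × (0.445 × 3.70 − 0.0562) − 1] = 56.50 / 29.06 = 1.945 mg/L.
Y_obs = Y / (1 + k_d θ_c) = 0.445 / (1 + 0.0562 × 18.9) = 0.445 / 2.062 = 0.2158.
ΔS = 1560 − 1.94 = 1558 mg/L, so the substrate removal rate is 2530 × 1558/1000 = 3942 kg BOD₅/d.
P_X = Y_obs · Q(S₀ − S) = 0.2158 × 3942 = 850.6 kg VSS/d.

P_X ≈ 851 kg VSS/d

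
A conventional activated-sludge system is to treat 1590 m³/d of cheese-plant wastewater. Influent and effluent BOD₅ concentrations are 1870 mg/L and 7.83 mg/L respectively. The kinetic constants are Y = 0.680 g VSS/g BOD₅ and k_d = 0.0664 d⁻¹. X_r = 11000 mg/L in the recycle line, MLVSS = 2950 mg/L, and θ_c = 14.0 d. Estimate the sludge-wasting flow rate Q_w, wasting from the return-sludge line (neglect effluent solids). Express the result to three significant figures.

Rearranging the biomass balance for a CMAS with decay, V = Y·Q·ΔS·θ_c / [X·(1+k_d θ_c)] = 0.680 × 1590 × (1870 − 7.83) × 14.0 / [2950 × (1 + 0.0664 × 14.0)] = 2.82×10^7 / 5692 = 4952 m³.
θ_c = V·X/(Q_w·X_r) when wasting from the recycle, so Q_w = V·X/(θ_c·X_r) = 4952 × 2950 / (14.0 × 11000) = 94.86 m³/d.

Q_w ≈ 94.9 m³/d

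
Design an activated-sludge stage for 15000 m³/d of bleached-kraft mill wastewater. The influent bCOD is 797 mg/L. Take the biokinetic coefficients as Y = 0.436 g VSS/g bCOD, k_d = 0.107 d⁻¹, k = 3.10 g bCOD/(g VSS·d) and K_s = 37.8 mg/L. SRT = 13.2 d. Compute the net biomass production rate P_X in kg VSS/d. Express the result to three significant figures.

P_X ≈ 2140 kg VSS/d

Effluent substrate depends only on kinetics and SRT: S = K_s(1 + k_d θ_c) / [θ_c(Yk − k_d) − 1] = 37.8 × (1 + 0.107 × 13.2) / [13.2 × (0.436 × 3.10 − 0.107) − 1] = 91.19 / 15.43 = 5.910 mg/L.
Correct the yield for decay: Y_obs = Y/(1 + k_d θ_c) = 0.436 / (1 + 0.107 × 13.2) = 0.436 / 2.412 = 0.1807.
Substrate removed = Q·(S₀ − S) = 15000 m³/d × (797 − 5.91) g/m³ = 1.19×10^7 g/d = 11866 kg/d.
Net biomass production P_X = Y_obs × Q·(S₀ − S) = 0.1807 × 11866 = 2145 kg VSS/d.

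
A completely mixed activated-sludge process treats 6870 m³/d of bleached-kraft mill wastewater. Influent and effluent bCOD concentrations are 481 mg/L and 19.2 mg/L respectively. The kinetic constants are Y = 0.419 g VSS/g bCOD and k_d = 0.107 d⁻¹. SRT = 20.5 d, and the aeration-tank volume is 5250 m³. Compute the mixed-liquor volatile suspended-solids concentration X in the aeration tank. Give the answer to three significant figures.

X ≈ 1630 mg/L

Solving the biomass balance for X: X = Y Q (S₀−S) θ_c / [V (1+k_d θ_c)] = 0.419 × 6870 × (481 − 19.2) × 20.5 / [5250 × (1 + 0.107 × 20.5)] = 1625 mg/L.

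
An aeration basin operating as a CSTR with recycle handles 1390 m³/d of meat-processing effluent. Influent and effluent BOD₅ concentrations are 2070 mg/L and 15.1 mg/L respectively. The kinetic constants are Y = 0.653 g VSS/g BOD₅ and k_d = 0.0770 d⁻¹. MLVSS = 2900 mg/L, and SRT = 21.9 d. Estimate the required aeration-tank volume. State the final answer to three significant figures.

V ≈ 5240 m³

From the SRT design equation V = Y Q (S₀−S) θ_c / [X (1 + k_d θ_c)] = 0.653 × 1390 × (2070 − 15.1) × 21.9 / [2900 × (1 + 0.0770 × 21.9)] = 4.08×10^7 / 7790 = 5243 m³.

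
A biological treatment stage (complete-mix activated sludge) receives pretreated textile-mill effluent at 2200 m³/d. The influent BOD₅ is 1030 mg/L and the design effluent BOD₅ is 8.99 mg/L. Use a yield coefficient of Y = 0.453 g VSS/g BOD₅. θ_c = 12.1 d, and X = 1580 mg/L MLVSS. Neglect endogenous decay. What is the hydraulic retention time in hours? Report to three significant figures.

V·X = Y·Q·ΔS·θ_c gives V = 0.453 × 2200 × (1030 − 8.99) × 12.1 / 1580 = 7793 m³.
HRT = V/Q = 7793 m³ / 2200 m³·d⁻¹ = 3.542 d × 24 = 85.01 h.

τ ≈ 85.0 h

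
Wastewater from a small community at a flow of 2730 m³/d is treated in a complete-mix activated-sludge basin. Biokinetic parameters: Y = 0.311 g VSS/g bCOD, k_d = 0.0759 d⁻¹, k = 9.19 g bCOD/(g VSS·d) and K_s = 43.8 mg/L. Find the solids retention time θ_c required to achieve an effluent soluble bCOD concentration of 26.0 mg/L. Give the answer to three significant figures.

From 1/θ_c = Y·k·S/(K_s + S) − k_d: Y·k·S/(K_s+S) = 0.311 × 9.19 × 26.0 / (43.8 + 26.0) = 1.065 d⁻¹.
θ_c = 1/(μ − k_d) = 1/(1.065 − 0.0759) = 1/0.9887 = 1.011 d.

θ_c ≈ 1.01 d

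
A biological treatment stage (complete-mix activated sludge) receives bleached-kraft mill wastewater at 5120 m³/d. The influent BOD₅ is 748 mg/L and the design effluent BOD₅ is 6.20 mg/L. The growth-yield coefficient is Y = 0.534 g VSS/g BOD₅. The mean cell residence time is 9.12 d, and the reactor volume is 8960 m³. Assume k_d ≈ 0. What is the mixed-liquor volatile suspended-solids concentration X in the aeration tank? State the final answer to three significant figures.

X ≈ 2060 mg/L

Without decay, X = Y Q (S₀−S) θ_c / V = 0.534 × 5120 × (748 − 6.20) × 9.12 / 8960 = 2064 mg/L.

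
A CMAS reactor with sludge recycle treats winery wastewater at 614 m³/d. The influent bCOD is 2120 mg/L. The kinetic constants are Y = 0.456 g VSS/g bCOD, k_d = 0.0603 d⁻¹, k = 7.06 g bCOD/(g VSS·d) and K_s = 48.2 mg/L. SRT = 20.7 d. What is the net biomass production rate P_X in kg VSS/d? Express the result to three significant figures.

P_X ≈ 264 kg VSS/d

Effluent substrate depends only on kinetics and SRT: S = K_s(1 + k_d θ_c) / [θ_c(Yk − k_d) − 1] = 48.2 × (1 + 0.0603 × 20.7) / [20.7 × (0.456 × 7.06 − 0.0603) − 1] = 108.4 / 64.39 = 1.683 mg/L.
Correct the yield for decay: Y_obs = Y/(1 + k_d θ_c) = 0.456 / (1 + 0.0603 × 20.7) = 0.456 / 2.248 = 0.2028.
Substrate removed = Q·(S₀ − S) = 614 m³/d × (2120 − 1.68) g/m³ = 1.3×10^6 g/d = 1301 kg/d.
So the net sludge growth is P_X = 0.2028 × 1301 = 263.8 kg VSS/d.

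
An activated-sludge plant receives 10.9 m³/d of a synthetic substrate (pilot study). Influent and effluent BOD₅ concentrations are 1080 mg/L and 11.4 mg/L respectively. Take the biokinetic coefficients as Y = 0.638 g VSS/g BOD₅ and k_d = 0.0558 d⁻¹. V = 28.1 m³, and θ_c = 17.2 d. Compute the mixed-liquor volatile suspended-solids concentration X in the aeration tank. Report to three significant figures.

X = Y·Q·ΔS·θ_c / [V·(1 + k_d θ_c)] = 0.638 × 10.9 × (1080 − 11.4) × 17.2 / [28.1 × (1 + 0.0558 × 17.2)] = 2321 mg/L.

X ≈ 2320 mg/L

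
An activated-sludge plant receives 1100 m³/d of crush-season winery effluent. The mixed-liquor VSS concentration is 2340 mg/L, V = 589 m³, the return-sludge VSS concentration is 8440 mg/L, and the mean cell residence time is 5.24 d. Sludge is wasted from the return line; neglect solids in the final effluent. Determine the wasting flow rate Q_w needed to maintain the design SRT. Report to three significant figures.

Q_w ≈ 31.2 m³/d

Wasting from the return line (neglecting effluent solids): Q_w = V·X / (θ_c·X_r) = 589.0 × 2340 / (5.24 × 8440) = 31.16 m³/d.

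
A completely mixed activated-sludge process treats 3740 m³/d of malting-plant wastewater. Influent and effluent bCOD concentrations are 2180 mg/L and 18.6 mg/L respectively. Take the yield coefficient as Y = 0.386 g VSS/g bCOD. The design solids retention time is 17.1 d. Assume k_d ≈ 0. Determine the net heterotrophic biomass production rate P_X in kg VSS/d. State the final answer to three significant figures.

P_X ≈ 3120 kg VSS/d

With endogenous decay neglected, the observed yield equals the true yield: Y_obs = Y = 0.386 g VSS/g bCOD.
Q·(S₀ − S) = 3740 × (2180 − 18.6) × 10⁻³ = 8084 kg/d removed.
Net biomass production P_X = Y_obs × Q·(S₀ − S) = 0.3860 × 8084 = 3120 kg VSS/d.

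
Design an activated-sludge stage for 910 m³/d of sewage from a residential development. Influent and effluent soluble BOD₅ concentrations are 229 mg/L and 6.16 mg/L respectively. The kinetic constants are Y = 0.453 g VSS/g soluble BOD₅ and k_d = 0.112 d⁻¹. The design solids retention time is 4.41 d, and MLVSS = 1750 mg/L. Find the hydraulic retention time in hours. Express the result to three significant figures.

τ ≈ 4.09 h

From the SRT design equation V = Y Q (S₀−S) θ_c / [X (1 + k_d θ_c)] = 0.453 × 910 × (229 − 6.16) × 4.41 / [1750 × (1 + 0.112 × 4.41)] = 4.05×10^5 / 2614 = 155.0 m³.
HRT = V/Q = 155.0 m³ / 910 m³·d⁻¹ = 0.1703 d × 24 = 4.087 h.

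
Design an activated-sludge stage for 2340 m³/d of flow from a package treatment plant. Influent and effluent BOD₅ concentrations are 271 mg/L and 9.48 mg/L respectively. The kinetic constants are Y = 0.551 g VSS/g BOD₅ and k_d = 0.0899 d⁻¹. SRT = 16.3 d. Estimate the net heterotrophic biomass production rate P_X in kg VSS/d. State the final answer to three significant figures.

P_X ≈ 137 kg VSS/d

Y_obs = Y / (1 + k_d θ_c) = 0.551 / (1 + 0.0899 × 16.3) = 0.551 / 2.465 = 0.2235.
ΔS = 271 − 9.48 = 261.5 mg/L, so the substrate removal rate is 2340 × 261.5/1000 = 612.0 kg BOD₅/d.
Biomass produced: P_X = Y_obs·Q·ΔS = 0.2235 × 612.0 ≈ 136.8 kg VSS/d.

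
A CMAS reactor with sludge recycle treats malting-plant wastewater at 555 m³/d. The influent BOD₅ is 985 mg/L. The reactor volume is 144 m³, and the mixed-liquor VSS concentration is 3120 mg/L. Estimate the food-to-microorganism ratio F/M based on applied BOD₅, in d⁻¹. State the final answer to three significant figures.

F/M ≈ 1.22 d⁻¹

F/M = Q·S₀ / (V·X) = 555 × 985 / (144.0 × 3120) = 1.217 g BOD₅·(g VSS·d)⁻¹.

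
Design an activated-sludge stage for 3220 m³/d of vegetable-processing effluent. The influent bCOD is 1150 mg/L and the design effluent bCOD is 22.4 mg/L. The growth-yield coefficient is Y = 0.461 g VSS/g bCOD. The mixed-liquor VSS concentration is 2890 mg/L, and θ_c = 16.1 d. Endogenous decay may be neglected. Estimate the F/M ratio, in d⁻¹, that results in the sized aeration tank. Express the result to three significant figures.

F/M ≈ 0.137 d⁻¹

V·X = Y·Q·ΔS·θ_c gives V = 0.461 × 3220 × (1150 − 22.4) × 16.1 / 2890 = 9325 m³.
F/M = applied load / biomass = Q·S₀/(V·X) = 3220 × 1150 / (9325 × 2890) = 0.1374 d⁻¹.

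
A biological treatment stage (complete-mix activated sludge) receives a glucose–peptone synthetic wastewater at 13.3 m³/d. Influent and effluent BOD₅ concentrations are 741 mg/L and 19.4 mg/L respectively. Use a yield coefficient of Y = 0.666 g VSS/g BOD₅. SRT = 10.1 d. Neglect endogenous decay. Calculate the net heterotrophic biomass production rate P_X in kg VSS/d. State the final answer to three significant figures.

Since k_d ≈ 0, Y_obs = Y = 0.666 g VSS/g BOD₅.
Substrate removed = Q·(S₀ − S) = 13.3 m³/d × (741 − 19.4) g/m³ = 9.6×10^3 g/d = 9.597 kg/d.
P_X = Y_obs · Q(S₀ − S) = 0.6660 × 9.597 = 6.392 kg VSS/d.

P_X ≈ 6.39 kg VSS/d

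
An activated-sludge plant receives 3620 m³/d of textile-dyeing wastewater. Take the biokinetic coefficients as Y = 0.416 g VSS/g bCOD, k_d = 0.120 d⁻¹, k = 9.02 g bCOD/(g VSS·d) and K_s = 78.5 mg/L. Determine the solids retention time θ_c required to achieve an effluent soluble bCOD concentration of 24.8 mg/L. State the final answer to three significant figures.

Specific growth rate at S = 24.8 mg/L: μ = YkS/(K_s+S) = 0.416·9.02·24.8/(78.5+24.8) = 0.9008 d⁻¹.
Then 1/θ_c = μ − k_d = 0.9008 − 0.120 = 0.7808 d⁻¹, giving θ_c = 1.281 d.

θ_c ≈ 1.28 d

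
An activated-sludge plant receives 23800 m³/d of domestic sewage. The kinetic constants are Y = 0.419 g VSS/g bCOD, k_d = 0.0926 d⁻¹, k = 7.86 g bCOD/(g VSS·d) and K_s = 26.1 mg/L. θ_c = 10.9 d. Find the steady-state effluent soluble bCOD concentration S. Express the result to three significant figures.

Effluent substrate depends only on kinetics and SRT: S = K_s(1 + k_d θ_c) / [θ_c(Yk − k_d) − 1] = 26.1 × (1 + 0.0926 × 10.9) / [10.9 × (0.419 × 7.86 − 0.0926) − 1] = 52.44 / 33.89 = 1.548 mg/L.

S ≈ 1.55 mg/L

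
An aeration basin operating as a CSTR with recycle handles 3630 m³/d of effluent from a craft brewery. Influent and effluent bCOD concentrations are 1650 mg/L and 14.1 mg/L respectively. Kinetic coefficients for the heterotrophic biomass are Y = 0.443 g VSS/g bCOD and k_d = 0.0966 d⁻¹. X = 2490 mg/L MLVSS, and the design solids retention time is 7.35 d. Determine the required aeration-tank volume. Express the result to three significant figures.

From the SRT design equation V = Y Q (S₀−S) θ_c / [X (1 + k_d θ_c)] = 0.443 × 3630 × (1650 − 14.1) × 7.35 / [2490 × (1 + 0.0966 × 7.35)] = 1.93×10^7 / 4258 = 4541 m³.

V ≈ 4540 m³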